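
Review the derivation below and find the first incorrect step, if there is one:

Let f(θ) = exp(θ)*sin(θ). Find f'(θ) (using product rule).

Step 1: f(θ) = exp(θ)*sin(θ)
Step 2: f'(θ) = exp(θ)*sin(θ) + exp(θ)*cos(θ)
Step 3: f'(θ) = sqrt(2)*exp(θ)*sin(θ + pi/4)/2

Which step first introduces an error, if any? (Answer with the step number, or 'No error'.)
Step 3

Step 3 is incorrect due to a wrong exponent.
The step shows: sqrt(2)*exp(θ)*sin(θ + pi/4)/2
The correct value should be: sqrt(2)*exp(θ)*sin(θ + pi/4)

Explanation: The exponent 1/2 on 2 was incorrectly written as -1/2: the term sqrt(2)*exp(θ)*sin(θ + pi/4) was incorrectly written as sqrt(2)*exp(θ)*sin(θ + pi/4)/2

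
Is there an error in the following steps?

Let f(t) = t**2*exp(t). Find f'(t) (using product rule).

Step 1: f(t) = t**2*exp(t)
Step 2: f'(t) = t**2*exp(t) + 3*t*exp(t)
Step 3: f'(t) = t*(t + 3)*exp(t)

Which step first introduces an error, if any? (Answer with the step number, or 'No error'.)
Step 2

Step 2 is incorrect due to a wrong coefficient.
The step shows: t**2*exp(t) + 3*t*exp(t)
The correct value should be: t**2*exp(t) + 2*t*exp(t)

Explanation: The coefficient 2 was incorrectly written as 3: the term 2*t*exp(t) was incorrectly written as 3*t*exp(t)
The later steps are derived from this incorrect expression, so the error originates in Step 2.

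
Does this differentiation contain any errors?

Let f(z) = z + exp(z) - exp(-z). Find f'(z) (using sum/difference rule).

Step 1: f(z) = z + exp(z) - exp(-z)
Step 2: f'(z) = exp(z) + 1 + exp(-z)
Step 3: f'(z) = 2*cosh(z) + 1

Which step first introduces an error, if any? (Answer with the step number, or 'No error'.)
No error

All steps in this derivation are correct.
The final answer f'(z) = 2*cosh(z) + 1 is valid.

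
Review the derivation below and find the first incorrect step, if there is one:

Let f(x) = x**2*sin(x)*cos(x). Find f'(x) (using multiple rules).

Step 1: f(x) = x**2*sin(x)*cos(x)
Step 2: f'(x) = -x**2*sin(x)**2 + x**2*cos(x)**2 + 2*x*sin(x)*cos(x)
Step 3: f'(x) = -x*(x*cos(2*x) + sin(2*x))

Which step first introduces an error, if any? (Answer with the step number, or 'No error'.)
Step 3

Step 3 is incorrect due to a sign flip.
The step shows: -x*(x*cos(2*x) + sin(2*x))
The correct value should be: x*(x*cos(2*x) + sin(2*x))

Explanation: The sign of the whole expression was flipped: the term x*(x*cos(2*x) + sin(2*x)) was incorrectly written as -x*(x*cos(2*x) + sin(2*x))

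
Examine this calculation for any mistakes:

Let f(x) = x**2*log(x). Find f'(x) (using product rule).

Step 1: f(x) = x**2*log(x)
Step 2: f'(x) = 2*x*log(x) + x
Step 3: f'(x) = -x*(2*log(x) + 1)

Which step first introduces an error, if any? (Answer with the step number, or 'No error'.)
Step 3

Step 3 is incorrect due to a sign flip.
The step shows: -x*(2*log(x) + 1)
The correct value should be: x*(2*log(x) + 1)

Explanation: The sign of the whole expression was flipped: the term x*(2*log(x) + 1) was incorrectly written as -x*(2*log(x) + 1)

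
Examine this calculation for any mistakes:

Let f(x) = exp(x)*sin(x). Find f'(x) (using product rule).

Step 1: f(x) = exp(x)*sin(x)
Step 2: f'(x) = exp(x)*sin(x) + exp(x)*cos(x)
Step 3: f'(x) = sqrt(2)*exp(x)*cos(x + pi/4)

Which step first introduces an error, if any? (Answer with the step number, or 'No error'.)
Step 3

Step 3 is incorrect due to a wrong trig function.
The step shows: sqrt(2)*exp(x)*cos(x + pi/4)
The correct value should be: sqrt(2)*exp(x)*sin(x + pi/4)

Explanation: sin(x + pi/4) was incorrectly written as cos(x + pi/4): the term sqrt(2)*exp(x)*sin(x + pi/4) was incorrectly written as sqrt(2)*exp(x)*cos(x + pi/4)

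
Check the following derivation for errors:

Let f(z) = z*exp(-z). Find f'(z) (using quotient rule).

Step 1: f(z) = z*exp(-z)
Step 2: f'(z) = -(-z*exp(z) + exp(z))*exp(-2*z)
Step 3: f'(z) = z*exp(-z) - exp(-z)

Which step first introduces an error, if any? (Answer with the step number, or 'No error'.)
Step 2

Step 2 is incorrect due to a sign flip.
The step shows: -(-z*exp(z) + exp(z))*exp(-2*z)
The correct value should be: (-z*exp(z) + exp(z))*exp(-2*z)

Explanation: The sign of the whole expression was flipped: the term (-z*exp(z) + exp(z))*exp(-2*z) was incorrectly written as -(-z*exp(z) + exp(z))*exp(-2*z)
The later steps are derived from this incorrect expression, so the error originates in Step 2.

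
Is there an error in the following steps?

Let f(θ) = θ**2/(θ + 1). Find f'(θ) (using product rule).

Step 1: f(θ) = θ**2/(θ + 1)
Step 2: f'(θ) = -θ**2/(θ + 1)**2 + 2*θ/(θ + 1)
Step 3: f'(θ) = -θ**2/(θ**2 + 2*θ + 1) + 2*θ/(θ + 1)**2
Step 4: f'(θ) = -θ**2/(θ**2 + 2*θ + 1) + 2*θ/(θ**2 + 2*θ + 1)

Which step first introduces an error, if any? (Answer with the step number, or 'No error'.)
Step 3

Step 3 is incorrect due to a wrong exponent.
The step shows: -θ**2/(θ**2 + 2*θ + 1) + 2*θ/(θ + 1)**2
The correct value should be: -θ**2/(θ**2 + 2*θ + 1) + 2*θ/(θ + 1)

Explanation: The exponent -1 on θ + 1 was incorrectly written as -2: the term 2*θ/(θ + 1) was incorrectly written as 2*θ/(θ + 1)**2
The later steps are derived from this incorrect expression, so the error originates in Step 3.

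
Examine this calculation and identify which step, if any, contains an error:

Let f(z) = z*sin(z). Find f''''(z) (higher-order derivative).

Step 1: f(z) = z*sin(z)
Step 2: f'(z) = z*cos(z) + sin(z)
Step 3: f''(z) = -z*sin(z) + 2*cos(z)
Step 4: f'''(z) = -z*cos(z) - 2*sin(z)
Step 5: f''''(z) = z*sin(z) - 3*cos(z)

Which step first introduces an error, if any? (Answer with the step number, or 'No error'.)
Step 4

Step 4 is incorrect due to a wrong coefficient.
The step shows: -z*cos(z) - 2*sin(z)
The correct value should be: -z*cos(z) - 3*sin(z)

Explanation: The coefficient -3 was incorrectly written as -2: the term -3*sin(z) was incorrectly written as -2*sin(z)
The later steps are derived from this incorrect expression, so the error originates in Step 4.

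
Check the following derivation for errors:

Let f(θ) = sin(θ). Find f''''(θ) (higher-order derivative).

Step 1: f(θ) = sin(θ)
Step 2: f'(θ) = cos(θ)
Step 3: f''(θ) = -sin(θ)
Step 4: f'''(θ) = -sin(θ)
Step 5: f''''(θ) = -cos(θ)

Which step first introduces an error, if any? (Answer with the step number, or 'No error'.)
Step 4

Step 4 is incorrect due to a wrong trig function.
The step shows: -sin(θ)
The correct value should be: -cos(θ)

Explanation: cos(θ) was incorrectly written as sin(θ): the term -cos(θ) was incorrectly written as -sin(θ)
The later steps are derived from this incorrect expression, so the error originates in Step 4.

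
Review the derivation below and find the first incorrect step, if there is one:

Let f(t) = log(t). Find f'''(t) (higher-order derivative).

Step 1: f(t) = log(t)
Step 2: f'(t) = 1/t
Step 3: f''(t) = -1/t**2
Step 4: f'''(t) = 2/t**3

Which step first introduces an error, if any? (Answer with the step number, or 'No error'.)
No error

All steps in this derivation are correct.
The final answer f'''(t) = 2/t**3 is valid.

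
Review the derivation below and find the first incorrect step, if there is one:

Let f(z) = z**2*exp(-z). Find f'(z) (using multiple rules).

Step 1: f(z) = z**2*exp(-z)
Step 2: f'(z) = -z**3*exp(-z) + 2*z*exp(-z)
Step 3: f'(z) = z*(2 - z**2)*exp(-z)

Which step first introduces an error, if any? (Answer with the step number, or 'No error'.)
Step 2

Step 2 is incorrect due to a wrong exponent.
The step shows: -z**3*exp(-z) + 2*z*exp(-z)
The correct value should be: -z**2*exp(-z) + 2*z*exp(-z)

Explanation: The exponent 2 on z was incorrectly written as 3: the term -z**2*exp(-z) was incorrectly written as -z**3*exp(-z)
The later steps are derived from this incorrect expression, so the error originates in Step 2.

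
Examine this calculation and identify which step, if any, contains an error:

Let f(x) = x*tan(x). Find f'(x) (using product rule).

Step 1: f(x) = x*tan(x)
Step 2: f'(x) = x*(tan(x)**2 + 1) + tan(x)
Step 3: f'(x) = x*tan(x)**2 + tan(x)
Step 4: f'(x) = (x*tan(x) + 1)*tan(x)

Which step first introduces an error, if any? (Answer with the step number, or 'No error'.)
Step 3

Step 3 is incorrect due to a dropped term.
The step shows: x*tan(x)**2 + tan(x)
The correct value should be: x*tan(x)**2 + x + tan(x)

Explanation: A term was dropped: the term x was incorrectly omitted
The later steps are derived from this incorrect expression, so the error originates in Step 3.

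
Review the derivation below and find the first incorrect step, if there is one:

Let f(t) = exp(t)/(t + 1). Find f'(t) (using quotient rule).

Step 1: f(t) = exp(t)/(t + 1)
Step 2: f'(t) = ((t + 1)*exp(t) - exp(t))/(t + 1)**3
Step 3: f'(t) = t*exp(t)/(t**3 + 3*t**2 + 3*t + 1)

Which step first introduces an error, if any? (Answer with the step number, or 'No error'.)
Step 2

Step 2 is incorrect due to a wrong exponent.
The step shows: ((t + 1)*exp(t) - exp(t))/(t + 1)**3
The correct value should be: ((t + 1)*exp(t) - exp(t))/(t + 1)**2

Explanation: The exponent -2 on t + 1 was incorrectly written as -3: the term ((t + 1)*exp(t) - exp(t))/(t + 1)**2 was incorrectly written as ((t + 1)*exp(t) - exp(t))/(t + 1)**3
The later steps are derived from this incorrect expression, so the error originates in Step 2.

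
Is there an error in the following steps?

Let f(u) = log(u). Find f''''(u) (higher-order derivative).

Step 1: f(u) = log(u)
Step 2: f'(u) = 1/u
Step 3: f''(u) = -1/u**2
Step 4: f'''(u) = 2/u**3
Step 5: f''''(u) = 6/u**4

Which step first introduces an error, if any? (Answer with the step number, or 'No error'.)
Step 5

Step 5 is incorrect due to a sign flip.
The step shows: 6/u**4
The correct value should be: -6/u**4

Explanation: The sign of the whole expression was flipped: the term -6/u**4 was incorrectly written as 6/u**4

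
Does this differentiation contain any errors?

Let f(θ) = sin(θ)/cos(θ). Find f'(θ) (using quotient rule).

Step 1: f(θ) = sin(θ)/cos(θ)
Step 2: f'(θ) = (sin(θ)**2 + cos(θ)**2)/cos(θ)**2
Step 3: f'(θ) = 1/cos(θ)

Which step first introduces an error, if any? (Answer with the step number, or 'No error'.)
Step 3

Step 3 is incorrect due to a wrong exponent.
The step shows: 1/cos(θ)
The correct value should be: cos(θ)**(-2)

Explanation: The exponent -2 on cos(θ) was incorrectly written as -1: the term cos(θ)**(-2) was incorrectly written as 1/cos(θ)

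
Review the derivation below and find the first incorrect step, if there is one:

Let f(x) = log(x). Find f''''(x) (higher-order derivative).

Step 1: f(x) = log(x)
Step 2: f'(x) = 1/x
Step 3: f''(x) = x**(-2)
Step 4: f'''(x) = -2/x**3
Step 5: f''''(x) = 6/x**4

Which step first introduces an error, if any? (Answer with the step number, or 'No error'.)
Step 3

Step 3 is incorrect due to a sign flip.
The step shows: x**(-2)
The correct value should be: -1/x**2

Explanation: The sign of the whole expression was flipped: the term -1/x**2 was incorrectly written as x**(-2)
The later steps are derived from this incorrect expression, so the error originates in Step 3.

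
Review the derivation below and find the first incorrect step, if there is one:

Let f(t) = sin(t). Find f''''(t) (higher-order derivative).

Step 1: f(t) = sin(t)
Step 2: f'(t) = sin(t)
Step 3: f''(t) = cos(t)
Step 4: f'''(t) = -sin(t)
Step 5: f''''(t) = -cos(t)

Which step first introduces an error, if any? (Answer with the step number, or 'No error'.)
Step 2

Step 2 is incorrect due to a wrong trig function.
The step shows: sin(t)
The correct value should be: cos(t)

Explanation: cos(t) was incorrectly written as sin(t): the term cos(t) was incorrectly written as sin(t)
The later steps are derived from this incorrect expression, so the error originates in Step 2.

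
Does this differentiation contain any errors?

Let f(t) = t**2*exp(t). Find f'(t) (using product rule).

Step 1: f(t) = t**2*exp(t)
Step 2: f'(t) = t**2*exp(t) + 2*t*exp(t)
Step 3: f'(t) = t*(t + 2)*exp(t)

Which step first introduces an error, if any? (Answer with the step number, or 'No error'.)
No error

All steps in this derivation are correct.
The final answer f'(t) = t*(t + 2)*exp(t) is valid.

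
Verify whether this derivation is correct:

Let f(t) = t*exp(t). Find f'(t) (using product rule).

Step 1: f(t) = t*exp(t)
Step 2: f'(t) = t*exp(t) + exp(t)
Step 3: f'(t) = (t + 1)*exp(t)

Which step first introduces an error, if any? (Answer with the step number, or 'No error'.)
No error

All steps in this derivation are correct.
The final answer f'(t) = (t + 1)*exp(t) is valid.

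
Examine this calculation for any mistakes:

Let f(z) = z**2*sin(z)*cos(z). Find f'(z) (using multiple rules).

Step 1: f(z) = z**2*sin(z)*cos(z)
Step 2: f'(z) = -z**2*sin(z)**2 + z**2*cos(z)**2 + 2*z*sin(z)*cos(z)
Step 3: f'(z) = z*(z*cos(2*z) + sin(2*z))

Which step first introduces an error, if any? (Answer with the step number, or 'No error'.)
No error

All steps in this derivation are correct.
The final answer f'(z) = z*(z*cos(2*z) + sin(2*z)) is valid.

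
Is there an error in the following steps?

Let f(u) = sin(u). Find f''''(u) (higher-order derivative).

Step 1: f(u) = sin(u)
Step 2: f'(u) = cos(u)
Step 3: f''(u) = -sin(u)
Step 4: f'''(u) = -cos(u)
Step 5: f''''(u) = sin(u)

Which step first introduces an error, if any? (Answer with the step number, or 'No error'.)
No error

All steps in this derivation are correct.
The final answer f''''(u) = sin(u) is valid.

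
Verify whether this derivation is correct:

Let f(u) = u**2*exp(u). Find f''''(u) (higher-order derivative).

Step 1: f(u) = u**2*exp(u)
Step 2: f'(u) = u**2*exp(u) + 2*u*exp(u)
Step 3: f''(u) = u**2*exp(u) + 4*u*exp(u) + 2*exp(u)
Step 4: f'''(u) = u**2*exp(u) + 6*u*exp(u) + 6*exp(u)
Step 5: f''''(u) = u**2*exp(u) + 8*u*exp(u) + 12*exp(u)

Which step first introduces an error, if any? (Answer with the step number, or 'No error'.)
No error

All steps in this derivation are correct.
The final answer f''''(u) = u**2*exp(u) + 8*u*exp(u) + 12*exp(u) is valid.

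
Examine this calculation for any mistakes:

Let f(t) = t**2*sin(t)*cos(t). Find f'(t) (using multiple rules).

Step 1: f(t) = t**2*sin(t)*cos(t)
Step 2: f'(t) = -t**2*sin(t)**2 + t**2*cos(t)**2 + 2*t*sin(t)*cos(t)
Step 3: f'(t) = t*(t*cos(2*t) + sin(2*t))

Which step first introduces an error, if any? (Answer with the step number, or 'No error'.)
No error

All steps in this derivation are correct.
The final answer f'(t) = t*(t*cos(2*t) + sin(2*t)) is valid.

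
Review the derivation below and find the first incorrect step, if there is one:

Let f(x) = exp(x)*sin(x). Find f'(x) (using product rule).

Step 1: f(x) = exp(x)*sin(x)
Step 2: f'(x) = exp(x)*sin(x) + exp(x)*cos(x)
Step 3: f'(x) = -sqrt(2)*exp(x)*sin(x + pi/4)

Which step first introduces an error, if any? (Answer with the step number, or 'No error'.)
Step 3

Step 3 is incorrect due to a sign flip.
The step shows: -sqrt(2)*exp(x)*sin(x + pi/4)
The correct value should be: sqrt(2)*exp(x)*sin(x + pi/4)

Explanation: The sign of the whole expression was flipped: the term sqrt(2)*exp(x)*sin(x + pi/4) was incorrectly written as -sqrt(2)*exp(x)*sin(x + pi/4)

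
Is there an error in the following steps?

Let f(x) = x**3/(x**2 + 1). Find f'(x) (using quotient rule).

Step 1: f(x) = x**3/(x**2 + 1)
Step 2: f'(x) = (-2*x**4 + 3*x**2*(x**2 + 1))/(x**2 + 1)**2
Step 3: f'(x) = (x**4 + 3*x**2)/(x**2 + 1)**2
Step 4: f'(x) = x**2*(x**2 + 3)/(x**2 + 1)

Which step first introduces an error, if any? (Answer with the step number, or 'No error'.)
Step 4

Step 4 is incorrect due to a wrong exponent.
The step shows: x**2*(x**2 + 3)/(x**2 + 1)
The correct value should be: x**2*(x**2 + 3)/(x**2 + 1)**2

Explanation: The exponent -2 on x**2 + 1 was incorrectly written as -1: the term x**2*(x**2 + 3)/(x**2 + 1)**2 was incorrectly written as x**2*(x**2 + 3)/(x**2 + 1)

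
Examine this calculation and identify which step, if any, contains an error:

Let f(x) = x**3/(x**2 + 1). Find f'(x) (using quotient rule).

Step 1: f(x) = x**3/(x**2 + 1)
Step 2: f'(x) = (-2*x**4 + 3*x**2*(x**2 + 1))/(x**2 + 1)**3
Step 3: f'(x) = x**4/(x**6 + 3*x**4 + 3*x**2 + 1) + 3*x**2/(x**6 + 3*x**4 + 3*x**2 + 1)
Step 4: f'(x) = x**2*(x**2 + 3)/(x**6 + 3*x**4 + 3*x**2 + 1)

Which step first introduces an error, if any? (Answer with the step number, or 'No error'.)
Step 2

Step 2 is incorrect due to a wrong exponent.
The step shows: (-2*x**4 + 3*x**2*(x**2 + 1))/(x**2 + 1)**3
The correct value should be: (-2*x**4 + 3*x**2*(x**2 + 1))/(x**2 + 1)**2

Explanation: The exponent -2 on x**2 + 1 was incorrectly written as -3: the term (-2*x**4 + 3*x**2*(x**2 + 1))/(x**2 + 1)**2 was incorrectly written as (-2*x**4 + 3*x**2*(x**2 + 1))/(x**2 + 1)**3
The later steps are derived from this incorrect expression, so the error originates in Step 2.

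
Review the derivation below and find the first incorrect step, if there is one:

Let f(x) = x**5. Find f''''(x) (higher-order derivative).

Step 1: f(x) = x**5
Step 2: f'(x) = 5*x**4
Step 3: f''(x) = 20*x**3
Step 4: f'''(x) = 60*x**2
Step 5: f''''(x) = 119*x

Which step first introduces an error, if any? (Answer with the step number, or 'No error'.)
Step 5

Step 5 is incorrect due to a wrong coefficient.
The step shows: 119*x
The correct value should be: 120*x

Explanation: The coefficient 120 was incorrectly written as 119: the term 120*x was incorrectly written as 119*x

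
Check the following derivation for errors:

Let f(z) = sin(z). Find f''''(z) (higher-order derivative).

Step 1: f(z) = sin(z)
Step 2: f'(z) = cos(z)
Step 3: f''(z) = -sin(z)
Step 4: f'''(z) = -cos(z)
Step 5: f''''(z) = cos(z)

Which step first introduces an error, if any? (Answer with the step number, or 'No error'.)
Step 5

Step 5 is incorrect due to a wrong trig function.
The step shows: cos(z)
The correct value should be: sin(z)

Explanation: sin(z) was incorrectly written as cos(z): the term sin(z) was incorrectly written as cos(z)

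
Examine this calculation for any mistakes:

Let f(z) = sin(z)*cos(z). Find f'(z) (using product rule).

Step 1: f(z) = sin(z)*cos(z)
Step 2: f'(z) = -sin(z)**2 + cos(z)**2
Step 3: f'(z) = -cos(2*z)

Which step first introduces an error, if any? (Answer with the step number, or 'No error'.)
Step 3

Step 3 is incorrect due to a sign flip.
The step shows: -cos(2*z)
The correct value should be: cos(2*z)

Explanation: The sign of the whole expression was flipped: the term cos(2*z) was incorrectly written as -cos(2*z)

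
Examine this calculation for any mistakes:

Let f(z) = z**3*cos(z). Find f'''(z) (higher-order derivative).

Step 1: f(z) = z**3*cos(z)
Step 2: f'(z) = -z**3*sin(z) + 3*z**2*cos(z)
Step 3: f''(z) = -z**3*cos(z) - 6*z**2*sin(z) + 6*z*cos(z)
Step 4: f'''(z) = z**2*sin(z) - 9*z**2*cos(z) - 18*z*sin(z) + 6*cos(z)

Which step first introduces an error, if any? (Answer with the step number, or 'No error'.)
Step 4

Step 4 is incorrect due to a wrong exponent.
The step shows: z**2*sin(z) - 9*z**2*cos(z) - 18*z*sin(z) + 6*cos(z)
The correct value should be: z**3*sin(z) - 9*z**2*cos(z) - 18*z*sin(z) + 6*cos(z)

Explanation: The exponent 3 on z was incorrectly written as 2: the term z**3*sin(z) was incorrectly written as z**2*sin(z)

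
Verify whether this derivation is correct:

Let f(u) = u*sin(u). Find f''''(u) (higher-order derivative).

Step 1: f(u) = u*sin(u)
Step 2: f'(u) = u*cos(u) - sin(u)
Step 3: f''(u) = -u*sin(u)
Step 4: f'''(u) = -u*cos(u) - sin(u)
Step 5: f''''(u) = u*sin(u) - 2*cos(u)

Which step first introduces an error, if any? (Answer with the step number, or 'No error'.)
Step 2

Step 2 is incorrect due to a sign flip.
The step shows: u*cos(u) - sin(u)
The correct value should be: u*cos(u) + sin(u)

Explanation: The sign of one term was flipped: the term sin(u) was incorrectly written as -sin(u)
The later steps are derived from this incorrect expression, so the error originates in Step 2.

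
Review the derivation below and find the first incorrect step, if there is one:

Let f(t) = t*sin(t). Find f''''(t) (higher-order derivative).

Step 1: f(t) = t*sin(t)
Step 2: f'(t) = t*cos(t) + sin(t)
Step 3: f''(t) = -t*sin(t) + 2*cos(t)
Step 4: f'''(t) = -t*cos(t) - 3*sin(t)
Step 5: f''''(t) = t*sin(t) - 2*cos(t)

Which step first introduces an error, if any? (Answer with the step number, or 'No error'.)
Step 5

Step 5 is incorrect due to a wrong coefficient.
The step shows: t*sin(t) - 2*cos(t)
The correct value should be: t*sin(t) - 4*cos(t)

Explanation: The coefficient -4 was incorrectly written as -2: the term -4*cos(t) was incorrectly written as -2*cos(t)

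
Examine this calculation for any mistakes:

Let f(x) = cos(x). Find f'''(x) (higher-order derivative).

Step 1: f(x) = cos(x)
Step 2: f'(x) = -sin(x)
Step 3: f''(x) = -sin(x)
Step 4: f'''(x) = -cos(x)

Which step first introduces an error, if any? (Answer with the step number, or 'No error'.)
Step 3

Step 3 is incorrect due to a wrong trig function.
The step shows: -sin(x)
The correct value should be: -cos(x)

Explanation: cos(x) was incorrectly written as sin(x): the term -cos(x) was incorrectly written as -sin(x)
The later steps are derived from this incorrect expression, so the error originates in Step 3.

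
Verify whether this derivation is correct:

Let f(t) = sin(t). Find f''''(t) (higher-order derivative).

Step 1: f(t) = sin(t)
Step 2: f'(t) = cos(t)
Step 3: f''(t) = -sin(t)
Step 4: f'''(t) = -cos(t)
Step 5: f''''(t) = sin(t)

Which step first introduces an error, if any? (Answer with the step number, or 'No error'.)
No error

All steps in this derivation are correct.
The final answer f''''(t) = sin(t) is valid.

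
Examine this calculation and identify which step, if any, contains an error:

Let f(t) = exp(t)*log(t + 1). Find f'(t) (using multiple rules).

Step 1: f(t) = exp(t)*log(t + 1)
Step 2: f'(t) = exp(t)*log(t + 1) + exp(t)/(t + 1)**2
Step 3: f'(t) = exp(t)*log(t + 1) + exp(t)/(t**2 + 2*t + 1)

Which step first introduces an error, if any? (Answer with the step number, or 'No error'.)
Step 2

Step 2 is incorrect due to a wrong exponent.
The step shows: exp(t)*log(t + 1) + exp(t)/(t + 1)**2
The correct value should be: exp(t)*log(t + 1) + exp(t)/(t + 1)

Explanation: The exponent -1 on t + 1 was incorrectly written as -2: the term exp(t)/(t + 1) was incorrectly written as exp(t)/(t + 1)**2
The later steps are derived from this incorrect expression, so the error originates in Step 2.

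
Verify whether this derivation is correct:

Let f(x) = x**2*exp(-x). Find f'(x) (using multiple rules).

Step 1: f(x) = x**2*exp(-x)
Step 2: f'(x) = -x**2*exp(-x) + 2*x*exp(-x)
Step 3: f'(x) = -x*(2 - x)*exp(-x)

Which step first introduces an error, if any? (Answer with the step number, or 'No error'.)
Step 3

Step 3 is incorrect due to a sign flip.
The step shows: -x*(2 - x)*exp(-x)
The correct value should be: x*(2 - x)*exp(-x)

Explanation: The sign of the whole expression was flipped: the term x*(2 - x)*exp(-x) was incorrectly written as -x*(2 - x)*exp(-x)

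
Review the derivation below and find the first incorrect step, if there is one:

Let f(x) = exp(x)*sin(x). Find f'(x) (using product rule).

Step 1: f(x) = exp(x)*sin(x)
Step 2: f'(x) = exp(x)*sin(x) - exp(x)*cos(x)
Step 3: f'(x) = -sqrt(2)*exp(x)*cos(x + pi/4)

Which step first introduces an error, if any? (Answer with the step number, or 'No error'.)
Step 2

Step 2 is incorrect due to a sign flip.
The step shows: exp(x)*sin(x) - exp(x)*cos(x)
The correct value should be: exp(x)*sin(x) + exp(x)*cos(x)

Explanation: The sign of one term was flipped: the term exp(x)*cos(x) was incorrectly written as -exp(x)*cos(x)
The later steps are derived from this incorrect expression, so the error originates in Step 2.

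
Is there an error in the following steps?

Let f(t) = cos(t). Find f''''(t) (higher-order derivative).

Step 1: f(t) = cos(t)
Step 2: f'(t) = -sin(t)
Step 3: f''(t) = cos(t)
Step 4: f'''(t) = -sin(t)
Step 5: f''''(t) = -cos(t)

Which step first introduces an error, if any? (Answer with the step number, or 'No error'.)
Step 3

Step 3 is incorrect due to a sign flip.
The step shows: cos(t)
The correct value should be: -cos(t)

Explanation: The sign of the whole expression was flipped: the term -cos(t) was incorrectly written as cos(t)
The later steps are derived from this incorrect expression, so the error originates in Step 3.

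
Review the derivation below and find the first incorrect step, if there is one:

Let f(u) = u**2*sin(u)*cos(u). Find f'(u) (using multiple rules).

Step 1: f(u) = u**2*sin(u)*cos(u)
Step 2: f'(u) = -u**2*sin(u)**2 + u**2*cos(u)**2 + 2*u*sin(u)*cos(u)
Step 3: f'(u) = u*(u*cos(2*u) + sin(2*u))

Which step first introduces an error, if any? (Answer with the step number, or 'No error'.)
No error

All steps in this derivation are correct.
The final answer f'(u) = u*(u*cos(2*u) + sin(2*u)) is valid.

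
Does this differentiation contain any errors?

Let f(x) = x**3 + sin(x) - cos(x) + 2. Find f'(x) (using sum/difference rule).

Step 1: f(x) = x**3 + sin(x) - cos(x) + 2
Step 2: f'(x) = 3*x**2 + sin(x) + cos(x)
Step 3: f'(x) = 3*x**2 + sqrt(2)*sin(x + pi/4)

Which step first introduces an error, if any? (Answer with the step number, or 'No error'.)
No error

All steps in this derivation are correct.
The final answer f'(x) = 3*x**2 + sqrt(2)*sin(x + pi/4) is valid.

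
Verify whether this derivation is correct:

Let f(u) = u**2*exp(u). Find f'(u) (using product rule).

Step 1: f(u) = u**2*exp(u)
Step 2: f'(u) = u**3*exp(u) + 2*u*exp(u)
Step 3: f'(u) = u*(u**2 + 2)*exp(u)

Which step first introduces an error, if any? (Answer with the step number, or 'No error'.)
Step 2

Step 2 is incorrect due to a wrong exponent.
The step shows: u**3*exp(u) + 2*u*exp(u)
The correct value should be: u**2*exp(u) + 2*u*exp(u)

Explanation: The exponent 2 on u was incorrectly written as 3: the term u**2*exp(u) was incorrectly written as u**3*exp(u)
The later steps are derived from this incorrect expression, so the error originates in Step 2.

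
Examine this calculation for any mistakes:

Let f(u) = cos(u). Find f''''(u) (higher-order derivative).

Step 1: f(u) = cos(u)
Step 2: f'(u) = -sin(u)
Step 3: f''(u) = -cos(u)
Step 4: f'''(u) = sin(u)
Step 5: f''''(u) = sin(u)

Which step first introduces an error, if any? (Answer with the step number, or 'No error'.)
Step 5

Step 5 is incorrect due to a wrong trig function.
The step shows: sin(u)
The correct value should be: cos(u)

Explanation: cos(u) was incorrectly written as sin(u): the term cos(u) was incorrectly written as sin(u)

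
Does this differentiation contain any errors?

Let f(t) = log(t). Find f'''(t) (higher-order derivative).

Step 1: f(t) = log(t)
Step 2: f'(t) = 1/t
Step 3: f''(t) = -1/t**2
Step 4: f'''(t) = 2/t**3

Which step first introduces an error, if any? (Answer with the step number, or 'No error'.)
No error

All steps in this derivation are correct.
The final answer f'''(t) = 2/t**3 is valid.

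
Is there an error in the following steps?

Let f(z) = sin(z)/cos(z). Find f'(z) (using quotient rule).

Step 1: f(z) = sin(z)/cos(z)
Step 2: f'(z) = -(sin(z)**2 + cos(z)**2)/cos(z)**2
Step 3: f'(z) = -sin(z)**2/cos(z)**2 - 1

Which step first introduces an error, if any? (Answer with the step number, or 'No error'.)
Step 2

Step 2 is incorrect due to a sign flip.
The step shows: -(sin(z)**2 + cos(z)**2)/cos(z)**2
The correct value should be: (sin(z)**2 + cos(z)**2)/cos(z)**2

Explanation: The sign of the whole expression was flipped: the term (sin(z)**2 + cos(z)**2)/cos(z)**2 was incorrectly written as -(sin(z)**2 + cos(z)**2)/cos(z)**2
The later steps are derived from this incorrect expression, so the error originates in Step 2.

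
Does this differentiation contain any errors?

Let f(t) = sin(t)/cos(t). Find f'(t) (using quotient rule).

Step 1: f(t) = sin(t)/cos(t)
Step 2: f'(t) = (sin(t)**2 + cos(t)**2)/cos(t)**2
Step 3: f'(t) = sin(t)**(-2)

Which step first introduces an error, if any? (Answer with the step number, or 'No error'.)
Step 3

Step 3 is incorrect due to a wrong trig function.
The step shows: sin(t)**(-2)
The correct value should be: cos(t)**(-2)

Explanation: cos(t) was incorrectly written as sin(t): the term cos(t)**(-2) was incorrectly written as sin(t)**(-2)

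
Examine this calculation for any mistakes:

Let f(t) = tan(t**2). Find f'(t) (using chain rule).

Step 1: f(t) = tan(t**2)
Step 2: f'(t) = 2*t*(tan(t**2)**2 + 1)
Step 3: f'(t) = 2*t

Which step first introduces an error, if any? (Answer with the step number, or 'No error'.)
Step 3

Step 3 is incorrect due to a dropped term.
The step shows: 2*t
The correct value should be: 2*t*tan(t**2)**2 + 2*t

Explanation: A term was dropped: the term 2*t*tan(t**2)**2 was incorrectly omitted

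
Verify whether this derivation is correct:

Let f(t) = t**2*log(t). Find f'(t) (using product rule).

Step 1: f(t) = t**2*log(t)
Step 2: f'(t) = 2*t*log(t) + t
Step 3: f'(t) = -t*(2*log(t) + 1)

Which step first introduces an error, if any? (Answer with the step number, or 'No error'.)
Step 3

Step 3 is incorrect due to a sign flip.
The step shows: -t*(2*log(t) + 1)
The correct value should be: t*(2*log(t) + 1)

Explanation: The sign of the whole expression was flipped: the term t*(2*log(t) + 1) was incorrectly written as -t*(2*log(t) + 1)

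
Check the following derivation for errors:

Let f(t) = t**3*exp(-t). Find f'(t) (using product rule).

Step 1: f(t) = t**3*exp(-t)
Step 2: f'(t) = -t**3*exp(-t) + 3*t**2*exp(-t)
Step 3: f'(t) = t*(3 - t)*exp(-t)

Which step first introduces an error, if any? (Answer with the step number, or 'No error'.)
Step 3

Step 3 is incorrect due to a wrong exponent.
The step shows: t*(3 - t)*exp(-t)
The correct value should be: t**2*(3 - t)*exp(-t)

Explanation: The exponent 2 on t was incorrectly written as 1: the term t**2*(3 - t)*exp(-t) was incorrectly written as t*(3 - t)*exp(-t)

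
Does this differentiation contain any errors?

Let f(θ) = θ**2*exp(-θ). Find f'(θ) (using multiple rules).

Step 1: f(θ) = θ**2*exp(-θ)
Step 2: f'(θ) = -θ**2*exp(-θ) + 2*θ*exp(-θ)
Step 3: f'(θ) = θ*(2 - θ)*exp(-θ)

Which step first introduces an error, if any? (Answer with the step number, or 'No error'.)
No error

All steps in this derivation are correct.
The final answer f'(θ) = θ*(2 - θ)*exp(-θ) is valid.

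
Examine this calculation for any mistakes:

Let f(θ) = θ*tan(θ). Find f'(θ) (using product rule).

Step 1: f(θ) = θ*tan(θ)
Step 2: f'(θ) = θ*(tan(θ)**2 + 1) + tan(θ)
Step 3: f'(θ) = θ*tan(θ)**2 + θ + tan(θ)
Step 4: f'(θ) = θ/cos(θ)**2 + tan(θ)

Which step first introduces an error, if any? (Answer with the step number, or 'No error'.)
No error

All steps in this derivation are correct.
The final answer f'(θ) = θ/cos(θ)**2 + tan(θ) is valid.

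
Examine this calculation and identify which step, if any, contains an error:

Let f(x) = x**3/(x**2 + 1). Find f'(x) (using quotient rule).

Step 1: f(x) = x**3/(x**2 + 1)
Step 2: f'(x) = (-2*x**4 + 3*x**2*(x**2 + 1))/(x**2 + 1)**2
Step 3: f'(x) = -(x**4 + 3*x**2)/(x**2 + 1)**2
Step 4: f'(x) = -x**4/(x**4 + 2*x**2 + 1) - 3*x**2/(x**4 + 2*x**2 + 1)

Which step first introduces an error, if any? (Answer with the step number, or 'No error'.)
Step 3

Step 3 is incorrect due to a sign flip.
The step shows: -(x**4 + 3*x**2)/(x**2 + 1)**2
The correct value should be: (x**4 + 3*x**2)/(x**2 + 1)**2

Explanation: The sign of the whole expression was flipped: the term (x**4 + 3*x**2)/(x**2 + 1)**2 was incorrectly written as -(x**4 + 3*x**2)/(x**2 + 1)**2
The later steps are derived from this incorrect expression, so the error originates in Step 3.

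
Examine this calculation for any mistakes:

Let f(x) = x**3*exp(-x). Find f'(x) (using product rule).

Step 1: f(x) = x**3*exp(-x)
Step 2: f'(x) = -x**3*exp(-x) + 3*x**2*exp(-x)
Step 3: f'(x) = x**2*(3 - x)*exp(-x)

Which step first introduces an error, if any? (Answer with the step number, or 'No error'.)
No error

All steps in this derivation are correct.
The final answer f'(x) = x**2*(3 - x)*exp(-x) is valid.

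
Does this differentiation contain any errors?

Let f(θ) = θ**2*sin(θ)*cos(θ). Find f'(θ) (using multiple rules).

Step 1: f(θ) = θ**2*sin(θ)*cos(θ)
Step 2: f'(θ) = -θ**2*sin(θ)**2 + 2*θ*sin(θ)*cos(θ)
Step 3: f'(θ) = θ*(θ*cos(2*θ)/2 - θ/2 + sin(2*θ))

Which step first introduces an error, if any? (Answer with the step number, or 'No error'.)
Step 2

Step 2 is incorrect due to a dropped term.
The step shows: -θ**2*sin(θ)**2 + 2*θ*sin(θ)*cos(θ)
The correct value should be: -θ**2*sin(θ)**2 + θ**2*cos(θ)**2 + 2*θ*sin(θ)*cos(θ)

Explanation: A term was dropped: the term θ**2*cos(θ)**2 was incorrectly omitted
The later steps are derived from this incorrect expression, so the error originates in Step 2.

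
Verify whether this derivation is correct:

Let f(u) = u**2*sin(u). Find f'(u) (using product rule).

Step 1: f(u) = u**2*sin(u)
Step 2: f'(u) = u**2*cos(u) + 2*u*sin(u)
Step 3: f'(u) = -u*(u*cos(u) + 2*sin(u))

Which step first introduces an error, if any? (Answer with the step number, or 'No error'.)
Step 3

Step 3 is incorrect due to a sign flip.
The step shows: -u*(u*cos(u) + 2*sin(u))
The correct value should be: u*(u*cos(u) + 2*sin(u))

Explanation: The sign of the whole expression was flipped: the term u*(u*cos(u) + 2*sin(u)) was incorrectly written as -u*(u*cos(u) + 2*sin(u))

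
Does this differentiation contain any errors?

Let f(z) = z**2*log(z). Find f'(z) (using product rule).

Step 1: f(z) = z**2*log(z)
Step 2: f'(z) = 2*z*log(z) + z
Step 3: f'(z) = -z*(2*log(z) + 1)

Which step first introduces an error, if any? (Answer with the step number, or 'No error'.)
Step 3

Step 3 is incorrect due to a sign flip.
The step shows: -z*(2*log(z) + 1)
The correct value should be: z*(2*log(z) + 1)

Explanation: The sign of the whole expression was flipped: the term z*(2*log(z) + 1) was incorrectly written as -z*(2*log(z) + 1)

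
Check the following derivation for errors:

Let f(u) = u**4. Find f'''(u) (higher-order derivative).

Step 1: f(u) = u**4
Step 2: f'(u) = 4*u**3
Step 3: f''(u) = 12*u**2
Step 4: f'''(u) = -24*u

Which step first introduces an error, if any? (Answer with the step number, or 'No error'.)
Step 4

Step 4 is incorrect due to a sign flip.
The step shows: -24*u
The correct value should be: 24*u

Explanation: The sign of the whole expression was flipped: the term 24*u was incorrectly written as -24*u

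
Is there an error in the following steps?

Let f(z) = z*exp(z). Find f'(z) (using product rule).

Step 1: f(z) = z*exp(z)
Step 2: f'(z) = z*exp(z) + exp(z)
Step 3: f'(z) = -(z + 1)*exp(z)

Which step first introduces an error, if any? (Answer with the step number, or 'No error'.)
Step 3

Step 3 is incorrect due to a sign flip.
The step shows: -(z + 1)*exp(z)
The correct value should be: (z + 1)*exp(z)

Explanation: The sign of the whole expression was flipped: the term (z + 1)*exp(z) was incorrectly written as -(z + 1)*exp(z)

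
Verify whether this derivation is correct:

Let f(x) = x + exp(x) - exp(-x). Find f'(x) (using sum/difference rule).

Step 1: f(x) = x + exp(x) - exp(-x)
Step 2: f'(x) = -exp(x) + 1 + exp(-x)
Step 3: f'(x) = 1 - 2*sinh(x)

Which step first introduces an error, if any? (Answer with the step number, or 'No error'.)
Step 2

Step 2 is incorrect due to a sign flip.
The step shows: -exp(x) + 1 + exp(-x)
The correct value should be: exp(x) + 1 + exp(-x)

Explanation: The sign of one term was flipped: the term exp(x) was incorrectly written as -exp(x)
The later steps are derived from this incorrect expression, so the error originates in Step 2.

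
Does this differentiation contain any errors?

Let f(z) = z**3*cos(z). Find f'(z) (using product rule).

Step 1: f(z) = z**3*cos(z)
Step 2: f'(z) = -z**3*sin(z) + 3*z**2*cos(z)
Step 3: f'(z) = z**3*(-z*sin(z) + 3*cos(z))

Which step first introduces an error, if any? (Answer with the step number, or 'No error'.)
Step 3

Step 3 is incorrect due to a wrong exponent.
The step shows: z**3*(-z*sin(z) + 3*cos(z))
The correct value should be: z**2*(-z*sin(z) + 3*cos(z))

Explanation: The exponent 2 on z was incorrectly written as 3: the term z**2*(-z*sin(z) + 3*cos(z)) was incorrectly written as z**3*(-z*sin(z) + 3*cos(z))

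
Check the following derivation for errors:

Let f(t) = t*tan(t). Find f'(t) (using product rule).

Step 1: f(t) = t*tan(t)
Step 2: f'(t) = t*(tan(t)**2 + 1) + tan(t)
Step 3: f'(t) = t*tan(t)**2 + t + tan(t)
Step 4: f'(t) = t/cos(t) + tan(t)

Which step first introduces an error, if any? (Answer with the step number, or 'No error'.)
Step 4

Step 4 is incorrect due to a wrong exponent.
The step shows: t/cos(t) + tan(t)
The correct value should be: t/cos(t)**2 + tan(t)

Explanation: The exponent -2 on cos(t) was incorrectly written as -1: the term t/cos(t)**2 was incorrectly written as t/cos(t)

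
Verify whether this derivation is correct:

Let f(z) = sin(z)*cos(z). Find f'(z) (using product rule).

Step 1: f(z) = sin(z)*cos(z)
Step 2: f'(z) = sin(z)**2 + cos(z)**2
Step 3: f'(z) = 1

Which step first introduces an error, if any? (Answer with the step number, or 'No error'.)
Step 2

Step 2 is incorrect due to a sign flip.
The step shows: sin(z)**2 + cos(z)**2
The correct value should be: -sin(z)**2 + cos(z)**2

Explanation: The sign of one term was flipped: the term -sin(z)**2 was incorrectly written as sin(z)**2
The later steps are derived from this incorrect expression, so the error originates in Step 2.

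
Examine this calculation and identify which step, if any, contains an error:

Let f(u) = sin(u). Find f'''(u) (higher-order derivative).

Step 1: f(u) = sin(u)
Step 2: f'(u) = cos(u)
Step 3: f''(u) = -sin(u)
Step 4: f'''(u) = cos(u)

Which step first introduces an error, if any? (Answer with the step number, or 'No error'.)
Step 4

Step 4 is incorrect due to a sign flip.
The step shows: cos(u)
The correct value should be: -cos(u)

Explanation: The sign of the whole expression was flipped: the term -cos(u) was incorrectly written as cos(u)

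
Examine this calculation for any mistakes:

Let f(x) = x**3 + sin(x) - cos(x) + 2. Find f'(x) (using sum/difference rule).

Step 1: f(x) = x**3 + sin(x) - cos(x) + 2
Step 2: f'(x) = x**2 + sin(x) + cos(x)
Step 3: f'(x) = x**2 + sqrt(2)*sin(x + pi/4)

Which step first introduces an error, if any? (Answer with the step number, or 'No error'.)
Step 2

Step 2 is incorrect due to a wrong coefficient.
The step shows: x**2 + sin(x) + cos(x)
The correct value should be: 3*x**2 + sin(x) + cos(x)

Explanation: The coefficient 3 was incorrectly written as 1: the term 3*x**2 was incorrectly written as x**2
The later steps are derived from this incorrect expression, so the error originates in Step 2.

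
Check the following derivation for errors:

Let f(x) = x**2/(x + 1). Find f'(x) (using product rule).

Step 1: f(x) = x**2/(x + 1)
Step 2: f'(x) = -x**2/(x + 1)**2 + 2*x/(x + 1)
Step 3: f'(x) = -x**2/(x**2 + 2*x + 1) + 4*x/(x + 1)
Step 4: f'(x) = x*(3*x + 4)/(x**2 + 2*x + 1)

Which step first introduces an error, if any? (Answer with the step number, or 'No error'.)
Step 3

Step 3 is incorrect due to a wrong coefficient.
The step shows: -x**2/(x**2 + 2*x + 1) + 4*x/(x + 1)
The correct value should be: -x**2/(x**2 + 2*x + 1) + 2*x/(x + 1)

Explanation: The coefficient 2 was incorrectly written as 4: the term 2*x/(x + 1) was incorrectly written as 4*x/(x + 1)
The later steps are derived from this incorrect expression, so the error originates in Step 3.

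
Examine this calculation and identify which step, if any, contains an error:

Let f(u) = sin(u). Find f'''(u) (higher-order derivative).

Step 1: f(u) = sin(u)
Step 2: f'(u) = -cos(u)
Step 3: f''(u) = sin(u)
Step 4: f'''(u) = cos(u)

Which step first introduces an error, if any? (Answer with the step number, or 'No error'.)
Step 2

Step 2 is incorrect due to a sign flip.
The step shows: -cos(u)
The correct value should be: cos(u)

Explanation: The sign of the whole expression was flipped: the term cos(u) was incorrectly written as -cos(u)
The later steps are derived from this incorrect expression, so the error originates in Step 2.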